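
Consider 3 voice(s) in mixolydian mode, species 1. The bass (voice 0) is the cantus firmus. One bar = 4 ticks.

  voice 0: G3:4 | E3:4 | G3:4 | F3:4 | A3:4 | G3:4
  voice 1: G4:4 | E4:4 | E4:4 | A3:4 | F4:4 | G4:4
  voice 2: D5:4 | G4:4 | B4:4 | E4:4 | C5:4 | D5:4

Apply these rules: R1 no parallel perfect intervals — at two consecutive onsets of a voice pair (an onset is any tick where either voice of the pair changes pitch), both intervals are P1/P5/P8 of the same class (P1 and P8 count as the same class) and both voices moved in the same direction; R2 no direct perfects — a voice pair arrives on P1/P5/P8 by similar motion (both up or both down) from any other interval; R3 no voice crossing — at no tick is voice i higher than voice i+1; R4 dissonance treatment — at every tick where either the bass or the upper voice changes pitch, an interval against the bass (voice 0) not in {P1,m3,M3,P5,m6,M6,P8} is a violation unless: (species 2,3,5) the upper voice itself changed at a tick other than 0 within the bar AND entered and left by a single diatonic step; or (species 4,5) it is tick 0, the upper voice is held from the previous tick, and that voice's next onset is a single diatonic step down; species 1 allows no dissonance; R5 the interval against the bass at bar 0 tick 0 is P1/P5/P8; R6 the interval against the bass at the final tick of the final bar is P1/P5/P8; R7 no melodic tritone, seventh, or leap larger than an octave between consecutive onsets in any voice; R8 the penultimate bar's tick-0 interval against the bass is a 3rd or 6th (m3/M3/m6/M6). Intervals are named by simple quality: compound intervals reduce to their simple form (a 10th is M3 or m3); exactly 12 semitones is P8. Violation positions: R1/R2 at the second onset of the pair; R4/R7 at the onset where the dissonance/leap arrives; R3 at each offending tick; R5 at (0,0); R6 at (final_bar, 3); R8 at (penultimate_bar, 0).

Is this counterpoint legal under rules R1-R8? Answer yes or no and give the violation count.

bar 0: v0=G3 v1=G4 v2=D5 (P5)
bar 1: v0=E3 v1=E4 v2=G4 (m3)
bar 2: v0=G3 v1=E4 v2=B4 (M3)
bar 3: v0=F3 v1=A3 v2=E4 (M7)
bar 4: v0=A3 v1=F4 v2=C5 (m3)
bar 5: v0=G3 v1=G4 v2=D5 (P5)
  R1 @ bar1.0: G3/G4 P8 -> E3/E4 P8 similar
  R1 @ bar3.0: E4/B4 P5 -> A3/E4 P5 similar
  R4 @ bar3.0: F3/E4 M7 untreated
  R1 @ bar4.0: A3/E4 P5 -> F4/C5 P5 similar
  R1 @ bar5.0: F4/C5 P5 -> G4/D5 P5 similar

No (5 violations)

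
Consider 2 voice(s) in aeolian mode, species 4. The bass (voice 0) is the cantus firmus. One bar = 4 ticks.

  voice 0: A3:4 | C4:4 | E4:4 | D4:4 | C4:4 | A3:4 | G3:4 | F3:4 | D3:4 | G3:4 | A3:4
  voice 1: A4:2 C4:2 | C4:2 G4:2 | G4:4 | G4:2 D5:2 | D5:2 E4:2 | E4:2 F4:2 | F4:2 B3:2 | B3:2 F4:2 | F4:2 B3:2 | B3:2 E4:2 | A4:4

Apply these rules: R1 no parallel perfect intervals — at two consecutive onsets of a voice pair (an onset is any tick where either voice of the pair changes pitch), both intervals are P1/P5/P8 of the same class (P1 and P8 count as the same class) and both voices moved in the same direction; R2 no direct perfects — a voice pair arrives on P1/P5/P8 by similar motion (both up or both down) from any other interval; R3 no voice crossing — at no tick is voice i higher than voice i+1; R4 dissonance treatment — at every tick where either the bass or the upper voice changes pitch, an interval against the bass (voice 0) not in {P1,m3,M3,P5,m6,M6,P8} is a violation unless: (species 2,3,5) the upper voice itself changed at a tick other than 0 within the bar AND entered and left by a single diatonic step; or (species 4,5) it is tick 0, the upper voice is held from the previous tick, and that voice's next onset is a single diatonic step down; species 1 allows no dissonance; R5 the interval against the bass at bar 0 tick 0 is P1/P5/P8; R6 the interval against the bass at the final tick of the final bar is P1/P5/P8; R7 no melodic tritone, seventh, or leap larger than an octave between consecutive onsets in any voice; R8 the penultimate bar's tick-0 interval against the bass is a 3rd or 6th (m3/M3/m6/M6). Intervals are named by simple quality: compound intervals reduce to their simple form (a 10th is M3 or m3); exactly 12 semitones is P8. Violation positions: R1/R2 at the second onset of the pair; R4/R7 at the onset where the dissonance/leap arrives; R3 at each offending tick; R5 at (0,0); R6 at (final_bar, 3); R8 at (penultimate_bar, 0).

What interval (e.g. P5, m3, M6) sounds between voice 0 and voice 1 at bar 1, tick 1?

voice 0=C4 voice 1=C4 -> P1

P1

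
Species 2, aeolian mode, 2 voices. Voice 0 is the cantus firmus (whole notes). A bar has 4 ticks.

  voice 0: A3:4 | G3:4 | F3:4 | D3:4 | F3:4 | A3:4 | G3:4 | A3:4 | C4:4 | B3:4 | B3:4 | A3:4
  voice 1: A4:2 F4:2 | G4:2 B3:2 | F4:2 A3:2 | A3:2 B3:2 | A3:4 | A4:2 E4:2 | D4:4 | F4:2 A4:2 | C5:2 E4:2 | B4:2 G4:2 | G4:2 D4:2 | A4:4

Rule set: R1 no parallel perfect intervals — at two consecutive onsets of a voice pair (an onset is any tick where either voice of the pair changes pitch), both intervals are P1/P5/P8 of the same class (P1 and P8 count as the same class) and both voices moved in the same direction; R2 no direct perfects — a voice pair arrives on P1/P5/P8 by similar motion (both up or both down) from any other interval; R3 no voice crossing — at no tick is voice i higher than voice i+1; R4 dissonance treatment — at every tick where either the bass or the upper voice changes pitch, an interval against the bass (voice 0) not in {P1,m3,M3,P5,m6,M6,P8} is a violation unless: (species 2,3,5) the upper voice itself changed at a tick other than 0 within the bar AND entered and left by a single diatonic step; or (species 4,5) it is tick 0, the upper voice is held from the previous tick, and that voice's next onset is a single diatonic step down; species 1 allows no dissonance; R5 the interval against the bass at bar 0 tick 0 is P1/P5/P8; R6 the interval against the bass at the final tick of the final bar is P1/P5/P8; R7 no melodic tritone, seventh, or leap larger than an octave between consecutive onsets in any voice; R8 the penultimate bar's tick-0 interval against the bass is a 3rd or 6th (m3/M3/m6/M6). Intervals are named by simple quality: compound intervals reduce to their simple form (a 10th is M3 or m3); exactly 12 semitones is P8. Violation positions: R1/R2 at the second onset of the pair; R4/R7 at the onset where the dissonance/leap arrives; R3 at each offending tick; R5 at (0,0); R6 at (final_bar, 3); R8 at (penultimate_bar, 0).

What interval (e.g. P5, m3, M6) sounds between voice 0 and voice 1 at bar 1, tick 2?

M3

voice 0=G3 voice 1=B3 -> M3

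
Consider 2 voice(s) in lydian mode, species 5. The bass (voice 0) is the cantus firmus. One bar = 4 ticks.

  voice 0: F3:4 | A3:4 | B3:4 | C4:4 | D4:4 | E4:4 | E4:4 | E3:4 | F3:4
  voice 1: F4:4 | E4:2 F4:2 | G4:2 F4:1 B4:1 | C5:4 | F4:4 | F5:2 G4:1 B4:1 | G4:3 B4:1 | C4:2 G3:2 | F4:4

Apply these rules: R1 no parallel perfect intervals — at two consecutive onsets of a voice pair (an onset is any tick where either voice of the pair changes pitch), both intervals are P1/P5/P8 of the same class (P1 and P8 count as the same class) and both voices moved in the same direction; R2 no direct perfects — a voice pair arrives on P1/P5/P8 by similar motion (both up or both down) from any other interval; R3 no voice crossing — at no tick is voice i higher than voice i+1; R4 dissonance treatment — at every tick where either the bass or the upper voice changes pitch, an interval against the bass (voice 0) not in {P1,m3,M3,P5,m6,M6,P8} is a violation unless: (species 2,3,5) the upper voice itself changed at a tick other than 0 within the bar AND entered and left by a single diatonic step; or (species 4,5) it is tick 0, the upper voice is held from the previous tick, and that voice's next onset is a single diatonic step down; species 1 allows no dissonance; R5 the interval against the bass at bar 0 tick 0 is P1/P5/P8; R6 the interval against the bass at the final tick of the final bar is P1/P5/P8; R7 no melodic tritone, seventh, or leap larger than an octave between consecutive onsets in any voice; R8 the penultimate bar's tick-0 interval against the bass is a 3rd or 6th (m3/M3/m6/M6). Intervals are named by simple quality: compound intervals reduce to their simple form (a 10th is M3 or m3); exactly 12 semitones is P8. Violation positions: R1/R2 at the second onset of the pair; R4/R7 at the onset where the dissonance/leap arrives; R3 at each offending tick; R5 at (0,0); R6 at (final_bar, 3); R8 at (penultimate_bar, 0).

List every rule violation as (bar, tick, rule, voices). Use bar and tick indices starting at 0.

(2, 2, R4, (0, 1))
(2, 3, R7, (1,))
(3, 0, R1, (0, 1))
(5, 0, R4, (0, 1))
(5, 2, R7, (1,))
(7, 0, R7, (1,))
(8, 0, R2, (0, 1))
(8, 0, R7, (1,))

bar 0: v0=F3 v1=F4 downbeat P8
bar 1: v0=A3 v1=E4 downbeat P5
bar 2: v0=B3 v1=G4 downbeat m6
bar 3: v0=C4 v1=C5 downbeat P8
bar 4: v0=D4 v1=F4 downbeat m3
bar 5: v0=E4 v1=F5 downbeat m2
bar 6: v0=E4 v1=G4 downbeat m3
bar 7: v0=E3 v1=C4 downbeat m6
bar 8: v0=F3 v1=F4 downbeat P8
  -> R4 @ bar 2 tick 2 v(0, 1): B3/F4 TT untreated
  -> R7 @ bar 2 tick 3 v(1,): F4->B4 leap 6st
  -> R1 @ bar 3 tick 0 v(0, 1): B3/B4 P8 -> C4/C5 P8 similar
  -> R4 @ bar 5 tick 0 v(0, 1): E4/F5 m2 untreated
  -> R7 @ bar 5 tick 2 v(1,): F5->G4 leap 10st
  -> R7 @ bar 7 tick 0 v(1,): B4->C4 leap 11st
  -> R2 @ bar 8 tick 0 v(0, 1): E3/G3 m3 -> F3/F4 P8 similar
  -> R7 @ bar 8 tick 0 v(1,): G3->F4 leap 10st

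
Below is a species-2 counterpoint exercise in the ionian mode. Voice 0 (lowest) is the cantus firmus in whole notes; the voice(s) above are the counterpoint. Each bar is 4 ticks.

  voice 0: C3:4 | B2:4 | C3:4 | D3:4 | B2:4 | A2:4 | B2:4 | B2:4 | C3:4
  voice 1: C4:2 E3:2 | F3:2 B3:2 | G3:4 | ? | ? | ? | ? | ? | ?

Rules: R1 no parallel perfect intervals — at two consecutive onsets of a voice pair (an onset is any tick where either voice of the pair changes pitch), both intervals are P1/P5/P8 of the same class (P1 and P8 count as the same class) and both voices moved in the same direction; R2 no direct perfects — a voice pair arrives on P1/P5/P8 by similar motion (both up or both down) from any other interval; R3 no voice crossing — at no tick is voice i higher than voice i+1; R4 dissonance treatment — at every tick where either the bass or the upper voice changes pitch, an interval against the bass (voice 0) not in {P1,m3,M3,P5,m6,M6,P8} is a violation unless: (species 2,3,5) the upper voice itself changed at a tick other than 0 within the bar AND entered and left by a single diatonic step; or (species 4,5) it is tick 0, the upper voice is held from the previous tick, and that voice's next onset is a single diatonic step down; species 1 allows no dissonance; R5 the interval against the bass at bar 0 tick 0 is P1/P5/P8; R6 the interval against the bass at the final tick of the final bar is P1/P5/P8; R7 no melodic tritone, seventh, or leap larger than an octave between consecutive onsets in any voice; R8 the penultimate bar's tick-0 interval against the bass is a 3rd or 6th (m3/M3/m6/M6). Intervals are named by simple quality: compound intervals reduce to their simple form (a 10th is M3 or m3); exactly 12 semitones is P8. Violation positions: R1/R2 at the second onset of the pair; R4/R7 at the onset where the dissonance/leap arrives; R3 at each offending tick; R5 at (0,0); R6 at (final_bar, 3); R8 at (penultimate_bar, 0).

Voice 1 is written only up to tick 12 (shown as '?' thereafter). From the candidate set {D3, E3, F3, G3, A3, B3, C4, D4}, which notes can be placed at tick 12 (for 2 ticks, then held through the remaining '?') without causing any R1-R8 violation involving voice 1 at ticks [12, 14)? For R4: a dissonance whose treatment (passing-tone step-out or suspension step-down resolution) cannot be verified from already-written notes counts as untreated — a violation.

D3: legal
E3: violates R4
F3: legal
G3: violates R4
A3: violates R1
B3: legal
C4: violates R4
D4: violates R2

{B3, D3, F3}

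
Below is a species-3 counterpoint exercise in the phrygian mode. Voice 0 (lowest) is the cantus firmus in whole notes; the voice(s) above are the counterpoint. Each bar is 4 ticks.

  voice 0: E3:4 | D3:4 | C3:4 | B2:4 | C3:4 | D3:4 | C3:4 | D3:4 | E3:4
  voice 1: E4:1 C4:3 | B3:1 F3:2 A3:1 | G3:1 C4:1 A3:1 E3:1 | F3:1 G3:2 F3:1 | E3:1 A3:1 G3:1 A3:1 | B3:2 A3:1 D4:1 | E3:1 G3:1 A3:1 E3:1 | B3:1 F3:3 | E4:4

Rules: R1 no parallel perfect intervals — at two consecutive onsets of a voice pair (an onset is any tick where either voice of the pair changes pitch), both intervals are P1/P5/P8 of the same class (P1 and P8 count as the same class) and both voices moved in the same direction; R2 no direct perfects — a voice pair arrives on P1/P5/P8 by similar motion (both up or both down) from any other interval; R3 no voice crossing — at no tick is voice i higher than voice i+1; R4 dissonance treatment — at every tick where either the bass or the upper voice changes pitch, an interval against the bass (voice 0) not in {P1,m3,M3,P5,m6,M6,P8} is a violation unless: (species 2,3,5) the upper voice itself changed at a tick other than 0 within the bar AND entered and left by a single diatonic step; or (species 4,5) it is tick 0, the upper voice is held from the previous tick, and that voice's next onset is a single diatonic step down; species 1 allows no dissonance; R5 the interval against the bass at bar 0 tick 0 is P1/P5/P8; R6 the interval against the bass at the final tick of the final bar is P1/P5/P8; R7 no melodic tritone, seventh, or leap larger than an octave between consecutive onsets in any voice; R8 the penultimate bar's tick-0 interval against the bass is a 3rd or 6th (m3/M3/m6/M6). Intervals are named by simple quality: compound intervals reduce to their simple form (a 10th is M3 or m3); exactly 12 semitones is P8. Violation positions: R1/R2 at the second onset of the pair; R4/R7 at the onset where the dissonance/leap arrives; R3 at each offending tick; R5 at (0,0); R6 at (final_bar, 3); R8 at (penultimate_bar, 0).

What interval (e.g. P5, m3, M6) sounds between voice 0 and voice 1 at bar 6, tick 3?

voice 0=C3 voice 1=E3 -> M3

M3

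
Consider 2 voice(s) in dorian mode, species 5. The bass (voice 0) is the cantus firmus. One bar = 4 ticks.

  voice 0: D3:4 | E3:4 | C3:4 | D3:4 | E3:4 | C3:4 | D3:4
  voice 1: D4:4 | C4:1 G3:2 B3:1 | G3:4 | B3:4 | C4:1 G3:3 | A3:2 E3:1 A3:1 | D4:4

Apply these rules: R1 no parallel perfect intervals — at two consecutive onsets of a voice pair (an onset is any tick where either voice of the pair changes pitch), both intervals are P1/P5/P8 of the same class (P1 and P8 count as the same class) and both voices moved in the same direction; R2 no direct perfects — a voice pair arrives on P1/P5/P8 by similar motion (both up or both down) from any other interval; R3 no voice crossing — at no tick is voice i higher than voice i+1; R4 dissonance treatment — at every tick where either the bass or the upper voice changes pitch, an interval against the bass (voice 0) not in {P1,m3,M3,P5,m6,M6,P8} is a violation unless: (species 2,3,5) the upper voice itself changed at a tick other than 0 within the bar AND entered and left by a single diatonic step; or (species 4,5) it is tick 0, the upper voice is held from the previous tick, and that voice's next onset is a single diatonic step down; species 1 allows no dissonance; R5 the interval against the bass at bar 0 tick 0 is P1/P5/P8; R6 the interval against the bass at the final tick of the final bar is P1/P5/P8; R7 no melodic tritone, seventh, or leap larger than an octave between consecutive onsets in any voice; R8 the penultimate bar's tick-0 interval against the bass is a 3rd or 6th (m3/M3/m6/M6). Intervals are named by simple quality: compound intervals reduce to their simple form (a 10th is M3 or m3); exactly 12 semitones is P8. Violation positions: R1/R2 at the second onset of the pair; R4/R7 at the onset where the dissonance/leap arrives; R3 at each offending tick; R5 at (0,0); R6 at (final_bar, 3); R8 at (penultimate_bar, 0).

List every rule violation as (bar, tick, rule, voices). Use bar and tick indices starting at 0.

(2, 0, R1, (0, 1))
(6, 0, R2, (0, 1))

bar 0: v0=D3 v1=D4 downbeat P8
bar 1: v0=E3 v1=C4 downbeat m6
bar 2: v0=C3 v1=G3 downbeat P5
bar 3: v0=D3 v1=B3 downbeat M6
bar 4: v0=E3 v1=C4 downbeat m6
bar 5: v0=C3 v1=A3 downbeat M6
bar 6: v0=D3 v1=D4 downbeat P8
  -> R1 @ bar 2 tick 0 v(0, 1): E3/B3 P5 -> C3/G3 P5 similar
  -> R2 @ bar 6 tick 0 v(0, 1): C3/A3 M6 -> D3/D4 P8 similar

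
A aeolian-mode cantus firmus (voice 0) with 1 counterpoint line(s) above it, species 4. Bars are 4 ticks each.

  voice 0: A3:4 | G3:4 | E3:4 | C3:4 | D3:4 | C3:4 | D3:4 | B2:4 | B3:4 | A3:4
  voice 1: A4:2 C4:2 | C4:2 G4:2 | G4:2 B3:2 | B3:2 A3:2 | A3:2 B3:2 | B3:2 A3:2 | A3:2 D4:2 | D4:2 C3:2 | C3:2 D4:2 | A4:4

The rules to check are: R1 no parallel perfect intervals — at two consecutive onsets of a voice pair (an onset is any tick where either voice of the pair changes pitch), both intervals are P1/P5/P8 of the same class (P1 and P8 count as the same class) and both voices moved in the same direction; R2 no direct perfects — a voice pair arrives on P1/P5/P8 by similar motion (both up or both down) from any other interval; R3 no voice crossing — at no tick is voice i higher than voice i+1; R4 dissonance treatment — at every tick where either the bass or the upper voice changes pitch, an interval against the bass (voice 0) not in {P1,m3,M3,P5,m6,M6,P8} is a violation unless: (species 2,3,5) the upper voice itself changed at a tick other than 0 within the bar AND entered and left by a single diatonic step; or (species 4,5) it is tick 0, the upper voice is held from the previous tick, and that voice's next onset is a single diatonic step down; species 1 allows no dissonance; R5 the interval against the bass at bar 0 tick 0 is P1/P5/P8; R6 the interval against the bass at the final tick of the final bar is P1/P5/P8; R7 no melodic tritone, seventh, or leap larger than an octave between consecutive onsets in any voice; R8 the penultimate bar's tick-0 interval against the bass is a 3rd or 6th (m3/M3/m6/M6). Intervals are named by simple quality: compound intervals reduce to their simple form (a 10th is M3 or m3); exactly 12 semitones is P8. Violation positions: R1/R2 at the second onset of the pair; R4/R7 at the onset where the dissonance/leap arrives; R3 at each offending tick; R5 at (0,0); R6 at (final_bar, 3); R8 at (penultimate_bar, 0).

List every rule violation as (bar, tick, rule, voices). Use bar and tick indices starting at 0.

bar 0: v0=A3 v1=A4 downbeat P8
bar 1: v0=G3 v1=C4 downbeat P4
bar 2: v0=E3 v1=G4 downbeat m3
bar 3: v0=C3 v1=B3 downbeat M7
bar 4: v0=D3 v1=A3 downbeat P5
bar 5: v0=C3 v1=B3 downbeat M7
bar 6: v0=D3 v1=A3 downbeat P5
bar 7: v0=B2 v1=D4 downbeat m3
bar 8: v0=B3 v1=C3 downbeat M7
bar 9: v0=A3 v1=A4 downbeat P8
  -> R4 @ bar 1 tick 0 v(0, 1): G3/C4 P4 untreated
  -> R4 @ bar 7 tick 2 v(0, 1): B2/C3 m2 untreated
  -> R7 @ bar 7 tick 2 v(1,): D4->C3 leap 14st
  -> R3 @ bar 8 tick 0 v(0, 1): B3 above C3
  -> R4 @ bar 8 tick 0 v(0, 1): B3/C3 M7 untreated
  -> R8 @ bar 8 tick 0 v(0, 1): penult M7 not 3rd/6th
  -> R3 @ bar 8 tick 1 v(0, 1): B3 above C3
  -> R7 @ bar 8 tick 2 v(1,): C3->D4 leap 14st

(1, 0, R4, (0, 1))
(7, 2, R4, (0, 1))
(7, 2, R7, (1,))
(8, 0, R3, (0, 1))
(8, 0, R4, (0, 1))
(8, 0, R8, (0, 1))
(8, 1, R3, (0, 1))
(8, 2, R7, (1,))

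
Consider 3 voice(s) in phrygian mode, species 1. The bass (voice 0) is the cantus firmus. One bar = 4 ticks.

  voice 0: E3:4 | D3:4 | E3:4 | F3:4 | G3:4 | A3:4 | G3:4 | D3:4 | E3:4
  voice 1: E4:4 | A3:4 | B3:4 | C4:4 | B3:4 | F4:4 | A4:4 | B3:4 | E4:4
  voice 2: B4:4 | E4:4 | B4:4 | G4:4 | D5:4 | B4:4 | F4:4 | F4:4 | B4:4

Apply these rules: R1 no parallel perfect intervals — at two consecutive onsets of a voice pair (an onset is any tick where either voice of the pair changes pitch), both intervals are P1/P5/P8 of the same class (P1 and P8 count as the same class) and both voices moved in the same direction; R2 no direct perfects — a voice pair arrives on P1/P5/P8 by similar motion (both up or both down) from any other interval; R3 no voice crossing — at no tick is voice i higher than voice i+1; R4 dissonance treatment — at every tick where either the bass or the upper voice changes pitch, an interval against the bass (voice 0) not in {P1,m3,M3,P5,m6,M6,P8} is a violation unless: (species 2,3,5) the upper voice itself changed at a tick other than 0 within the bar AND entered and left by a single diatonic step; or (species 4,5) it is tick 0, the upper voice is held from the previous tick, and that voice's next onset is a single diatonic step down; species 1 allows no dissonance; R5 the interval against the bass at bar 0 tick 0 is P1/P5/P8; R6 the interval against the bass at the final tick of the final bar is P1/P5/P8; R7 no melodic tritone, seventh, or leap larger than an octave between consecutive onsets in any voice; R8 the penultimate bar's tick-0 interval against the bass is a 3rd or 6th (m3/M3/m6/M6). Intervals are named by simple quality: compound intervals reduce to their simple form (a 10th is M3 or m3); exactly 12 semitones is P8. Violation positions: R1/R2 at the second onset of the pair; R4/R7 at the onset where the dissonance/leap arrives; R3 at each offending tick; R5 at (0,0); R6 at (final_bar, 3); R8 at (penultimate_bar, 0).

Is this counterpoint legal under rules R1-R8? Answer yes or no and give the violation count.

bar 0: v0=E3 v1=E4 v2=B4 (P5)
bar 1: v0=D3 v1=A3 v2=E4 (M2)
bar 2: v0=E3 v1=B3 v2=B4 (P5)
bar 3: v0=F3 v1=C4 v2=G4 (M2)
bar 4: v0=G3 v1=B3 v2=D5 (P5)
bar 5: v0=A3 v1=F4 v2=B4 (M2)
bar 6: v0=G3 v1=A4 v2=F4 (m7)
bar 7: v0=D3 v1=B3 v2=F4 (m3)
bar 8: v0=E3 v1=E4 v2=B4 (P5)
  R1 @ bar1.0: E4/B4 P5 -> A3/E4 P5 similar
  R2 @ bar1.0: E3/E4 P8 -> D3/A3 P5 similar
  R4 @ bar1.0: D3/E4 M2 untreated
  R1 @ bar2.0: D3/A3 P5 -> E3/B3 P5 similar
  R2 @ bar2.0: D3/E4 M2 -> E3/B4 P5 similar
  R2 @ bar2.0: A3/E4 P5 -> B3/B4 P8 similar
  R1 @ bar3.0: E3/B3 P5 -> F3/C4 P5 similar
  R4 @ bar3.0: F3/G4 M2 untreated
  R2 @ bar4.0: F3/G4 M2 -> G3/D5 P5 similar
  R4 @ bar5.0: A3/B4 M2 untreated
  R7 @ bar5.0: B3->F4 leap 6st
  R3 @ bar6.0: A4 above F4
  R4 @ bar6.0: G3/A4 M2 untreated
  R4 @ bar6.0: G3/F4 m7 untreated
  R7 @ bar6.0: B4->F4 leap 6st
  R3 @ bar6.1: A4 above F4
  R3 @ bar6.2: A4 above F4
  R3 @ bar6.3: A4 above F4
  R7 @ bar7.0: A4->B3 leap 10st
  R2 @ bar8.0: D3/B3 M6 -> E3/E4 P8 similar
  R2 @ bar8.0: D3/F4 m3 -> E3/B4 P5 similar
  R2 @ bar8.0: B3/F4 TT -> E4/B4 P5 similar
  R7 @ bar8.0: F4->B4 leap 6st

No (23 violations)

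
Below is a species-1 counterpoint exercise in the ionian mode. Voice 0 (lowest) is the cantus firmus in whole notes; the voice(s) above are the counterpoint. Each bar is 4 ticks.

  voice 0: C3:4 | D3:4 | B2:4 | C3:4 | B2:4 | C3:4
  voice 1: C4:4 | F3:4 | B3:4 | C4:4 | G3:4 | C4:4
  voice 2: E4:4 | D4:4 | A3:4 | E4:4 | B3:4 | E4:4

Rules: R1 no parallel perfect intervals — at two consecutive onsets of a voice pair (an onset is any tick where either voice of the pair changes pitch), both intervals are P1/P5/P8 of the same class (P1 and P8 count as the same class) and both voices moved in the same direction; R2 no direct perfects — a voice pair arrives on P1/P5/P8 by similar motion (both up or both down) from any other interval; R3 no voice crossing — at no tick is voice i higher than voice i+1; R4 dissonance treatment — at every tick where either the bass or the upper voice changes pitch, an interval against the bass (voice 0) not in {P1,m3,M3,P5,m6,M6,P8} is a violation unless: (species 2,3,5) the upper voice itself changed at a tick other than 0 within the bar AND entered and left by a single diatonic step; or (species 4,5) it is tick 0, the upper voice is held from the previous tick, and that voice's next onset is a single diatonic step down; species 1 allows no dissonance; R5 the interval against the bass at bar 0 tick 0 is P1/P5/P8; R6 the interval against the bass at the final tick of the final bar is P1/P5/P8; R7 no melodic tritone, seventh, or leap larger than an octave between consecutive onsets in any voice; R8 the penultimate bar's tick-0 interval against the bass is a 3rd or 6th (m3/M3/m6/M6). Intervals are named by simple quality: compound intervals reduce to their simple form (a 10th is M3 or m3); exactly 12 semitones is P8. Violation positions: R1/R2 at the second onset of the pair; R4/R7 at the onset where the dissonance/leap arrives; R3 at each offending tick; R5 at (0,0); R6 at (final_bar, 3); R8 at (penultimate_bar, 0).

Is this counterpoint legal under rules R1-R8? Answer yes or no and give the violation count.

bar 0: v0=C3 v1=C4 v2=E4 (M3)
bar 1: v0=D3 v1=F3 v2=D4 (P8)
bar 2: v0=B2 v1=B3 v2=A3 (m7)
bar 3: v0=C3 v1=C4 v2=E4 (M3)
bar 4: v0=B2 v1=G3 v2=B3 (P8)
bar 5: v0=C3 v1=C4 v2=E4 (M3)
  R5 @ bar0.0: opens on M3
  R3 @ bar2.0: B3 above A3
  R4 @ bar2.0: B2/A3 m7 untreated
  R7 @ bar2.0: F3->B3 leap 6st
  R3 @ bar2.1: B3 above A3
  R3 @ bar2.2: B3 above A3
  R3 @ bar2.3: B3 above A3
  R1 @ bar3.0: B2/B3 P8 -> C3/C4 P8 similar
  R2 @ bar4.0: C3/E4 M3 -> B2/B3 P8 similar
  R8 @ bar4.0: penult P8 not 3rd/6th
  R2 @ bar5.0: B2/G3 m6 -> C3/C4 P8 similar
  R6 @ bar5.3: closes on M3

No (12 violations)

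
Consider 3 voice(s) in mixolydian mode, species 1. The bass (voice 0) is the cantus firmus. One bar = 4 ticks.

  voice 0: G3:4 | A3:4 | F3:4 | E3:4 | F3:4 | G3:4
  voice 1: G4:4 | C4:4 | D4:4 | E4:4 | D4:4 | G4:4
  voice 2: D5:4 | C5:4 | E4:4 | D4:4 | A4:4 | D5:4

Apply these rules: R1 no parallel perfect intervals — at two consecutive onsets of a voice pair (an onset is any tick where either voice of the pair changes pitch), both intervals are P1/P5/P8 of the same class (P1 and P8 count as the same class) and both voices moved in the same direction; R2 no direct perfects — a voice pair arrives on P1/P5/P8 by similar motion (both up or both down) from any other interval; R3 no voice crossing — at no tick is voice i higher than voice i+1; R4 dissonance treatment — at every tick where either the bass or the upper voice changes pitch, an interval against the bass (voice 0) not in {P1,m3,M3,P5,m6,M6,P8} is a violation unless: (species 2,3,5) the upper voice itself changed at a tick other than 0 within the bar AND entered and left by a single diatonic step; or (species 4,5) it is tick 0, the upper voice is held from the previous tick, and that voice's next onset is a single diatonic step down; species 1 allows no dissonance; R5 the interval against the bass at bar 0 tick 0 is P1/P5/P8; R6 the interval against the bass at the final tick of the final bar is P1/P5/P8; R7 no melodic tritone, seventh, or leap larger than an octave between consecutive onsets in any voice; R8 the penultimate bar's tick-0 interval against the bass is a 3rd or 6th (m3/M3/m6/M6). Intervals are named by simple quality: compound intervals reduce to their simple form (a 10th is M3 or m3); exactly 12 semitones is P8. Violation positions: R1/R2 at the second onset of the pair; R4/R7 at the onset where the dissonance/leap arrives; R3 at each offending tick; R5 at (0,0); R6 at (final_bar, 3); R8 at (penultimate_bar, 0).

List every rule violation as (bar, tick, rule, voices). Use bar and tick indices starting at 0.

bar 0: v0=G3 v1=G4 v2=D5 downbeat P5
bar 1: v0=A3 v1=C4 v2=C5 downbeat m3
bar 2: v0=F3 v1=D4 v2=E4 downbeat M7
bar 3: v0=E3 v1=E4 v2=D4 downbeat m7
bar 4: v0=F3 v1=D4 v2=A4 downbeat M3
bar 5: v0=G3 v1=G4 v2=D5 downbeat P5
  -> R2 @ bar 1 tick 0 v(1, 2): G4/D5 P5 -> C4/C5 P8 similar
  -> R4 @ bar 2 tick 0 v(0, 2): F3/E4 M7 untreated
  -> R3 @ bar 3 tick 0 v(1, 2): E4 above D4
  -> R4 @ bar 3 tick 0 v(0, 2): E3/D4 m7 untreated
  -> R3 @ bar 3 tick 1 v(1, 2): E4 above D4
  -> R3 @ bar 3 tick 2 v(1, 2): E4 above D4
  -> R3 @ bar 3 tick 3 v(1, 2): E4 above D4
  -> R1 @ bar 5 tick 0 v(1, 2): D4/A4 P5 -> G4/D5 P5 similar
  -> R2 @ bar 5 tick 0 v(0, 1): F3/D4 M6 -> G3/G4 P8 similar
  -> R2 @ bar 5 tick 0 v(0, 2): F3/A4 M3 -> G3/D5 P5 similar

(1, 0, R2, (1, 2))
(2, 0, R4, (0, 2))
(3, 0, R3, (1, 2))
(3, 0, R4, (0, 2))
(3, 1, R3, (1, 2))
(3, 2, R3, (1, 2))
(3, 3, R3, (1, 2))
(5, 0, R1, (1, 2))
(5, 0, R2, (0, 1))
(5, 0, R2, (0, 2))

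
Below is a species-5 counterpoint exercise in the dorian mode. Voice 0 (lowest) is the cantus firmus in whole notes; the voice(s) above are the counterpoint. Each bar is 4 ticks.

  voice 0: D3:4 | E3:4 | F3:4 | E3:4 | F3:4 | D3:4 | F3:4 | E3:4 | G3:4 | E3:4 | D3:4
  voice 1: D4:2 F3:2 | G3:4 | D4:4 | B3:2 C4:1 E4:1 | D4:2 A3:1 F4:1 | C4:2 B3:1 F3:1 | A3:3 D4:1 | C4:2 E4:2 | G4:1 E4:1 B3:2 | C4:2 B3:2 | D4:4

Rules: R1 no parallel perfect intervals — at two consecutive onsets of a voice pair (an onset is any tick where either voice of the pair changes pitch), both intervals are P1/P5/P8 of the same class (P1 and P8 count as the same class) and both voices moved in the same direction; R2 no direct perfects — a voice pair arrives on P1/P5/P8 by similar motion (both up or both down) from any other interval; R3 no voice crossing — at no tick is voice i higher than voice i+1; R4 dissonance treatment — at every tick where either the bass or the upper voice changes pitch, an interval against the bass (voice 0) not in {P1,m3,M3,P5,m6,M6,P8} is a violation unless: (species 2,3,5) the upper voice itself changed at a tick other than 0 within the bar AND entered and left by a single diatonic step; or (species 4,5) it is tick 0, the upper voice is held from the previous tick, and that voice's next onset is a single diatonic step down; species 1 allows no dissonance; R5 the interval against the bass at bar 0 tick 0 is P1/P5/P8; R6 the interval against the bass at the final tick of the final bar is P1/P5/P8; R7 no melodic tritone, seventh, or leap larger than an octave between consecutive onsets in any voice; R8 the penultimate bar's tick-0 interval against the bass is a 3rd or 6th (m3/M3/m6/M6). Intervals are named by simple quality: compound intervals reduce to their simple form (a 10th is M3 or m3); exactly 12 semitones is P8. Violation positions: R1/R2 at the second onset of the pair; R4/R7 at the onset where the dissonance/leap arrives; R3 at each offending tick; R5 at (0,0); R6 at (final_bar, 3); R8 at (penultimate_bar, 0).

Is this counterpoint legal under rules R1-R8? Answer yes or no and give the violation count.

bar 0: v0=D3 v1=D4 (P8)
bar 1: v0=E3 v1=G3 (m3)
bar 2: v0=F3 v1=D4 (M6)
bar 3: v0=E3 v1=B3 (P5)
bar 4: v0=F3 v1=D4 (M6)
bar 5: v0=D3 v1=C4 (m7)
bar 6: v0=F3 v1=A3 (M3)
bar 7: v0=E3 v1=C4 (m6)
bar 8: v0=G3 v1=G4 (P8)
bar 9: v0=E3 v1=C4 (m6)
bar 10: v0=D3 v1=D4 (P8)
  R2 @ bar3.0: F3/D4 M6 -> E3/B3 P5 similar
  R4 @ bar5.0: D3/C4 m7 untreated
  R7 @ bar5.3: B3->F3 leap 6st
  R1 @ bar8.0: E3/E4 P8 -> G3/G4 P8 similar

No (4 violations)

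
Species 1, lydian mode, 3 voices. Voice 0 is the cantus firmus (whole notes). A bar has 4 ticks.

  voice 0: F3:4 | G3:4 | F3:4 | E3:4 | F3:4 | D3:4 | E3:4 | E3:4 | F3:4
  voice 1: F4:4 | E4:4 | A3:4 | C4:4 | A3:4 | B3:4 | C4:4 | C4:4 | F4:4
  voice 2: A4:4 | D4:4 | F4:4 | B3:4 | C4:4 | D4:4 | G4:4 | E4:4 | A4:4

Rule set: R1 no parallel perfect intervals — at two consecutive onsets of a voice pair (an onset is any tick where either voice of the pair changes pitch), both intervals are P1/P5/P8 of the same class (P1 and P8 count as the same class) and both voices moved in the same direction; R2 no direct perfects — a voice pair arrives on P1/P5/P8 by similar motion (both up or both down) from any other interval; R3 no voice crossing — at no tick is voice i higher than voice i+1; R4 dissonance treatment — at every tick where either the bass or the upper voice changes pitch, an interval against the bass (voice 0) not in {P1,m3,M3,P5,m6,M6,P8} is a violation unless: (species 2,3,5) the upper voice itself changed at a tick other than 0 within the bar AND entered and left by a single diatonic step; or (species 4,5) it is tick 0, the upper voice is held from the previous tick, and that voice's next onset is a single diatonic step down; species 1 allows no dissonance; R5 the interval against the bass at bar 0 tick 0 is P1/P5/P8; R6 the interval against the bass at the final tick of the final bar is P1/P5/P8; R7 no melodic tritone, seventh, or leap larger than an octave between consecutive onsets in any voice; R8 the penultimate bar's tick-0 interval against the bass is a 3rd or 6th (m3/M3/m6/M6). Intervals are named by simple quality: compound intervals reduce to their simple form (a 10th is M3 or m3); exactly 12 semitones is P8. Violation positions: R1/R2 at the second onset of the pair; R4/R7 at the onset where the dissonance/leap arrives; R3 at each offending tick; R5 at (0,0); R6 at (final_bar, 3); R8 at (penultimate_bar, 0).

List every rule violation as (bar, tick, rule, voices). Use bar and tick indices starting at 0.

bar 0: v0=F3 v1=F4 v2=A4 downbeat M3
bar 1: v0=G3 v1=E4 v2=D4 downbeat P5
bar 2: v0=F3 v1=A3 v2=F4 downbeat P8
bar 3: v0=E3 v1=C4 v2=B3 downbeat P5
bar 4: v0=F3 v1=A3 v2=C4 downbeat P5
bar 5: v0=D3 v1=B3 v2=D4 downbeat P8
bar 6: v0=E3 v1=C4 v2=G4 downbeat m3
bar 7: v0=E3 v1=C4 v2=E4 downbeat P8
bar 8: v0=F3 v1=F4 v2=A4 downbeat M3
  -> R5 @ bar 0 tick 0 v(0, 2): opens on M3
  -> R3 @ bar 1 tick 0 v(1, 2): E4 above D4
  -> R3 @ bar 1 tick 1 v(1, 2): E4 above D4
  -> R3 @ bar 1 tick 2 v(1, 2): E4 above D4
  -> R3 @ bar 1 tick 3 v(1, 2): E4 above D4
  -> R2 @ bar 3 tick 0 v(0, 2): F3/F4 P8 -> E3/B3 P5 similar
  -> R3 @ bar 3 tick 0 v(1, 2): C4 above B3
  -> R7 @ bar 3 tick 0 v(2,): F4->B3 leap 6st
  -> R3 @ bar 3 tick 1 v(1, 2): C4 above B3
  -> R3 @ bar 3 tick 2 v(1, 2): C4 above B3
  -> R3 @ bar 3 tick 3 v(1, 2): C4 above B3
  -> R1 @ bar 4 tick 0 v(0, 2): E3/B3 P5 -> F3/C4 P5 similar
  -> R2 @ bar 6 tick 0 v(1, 2): B3/D4 m3 -> C4/G4 P5 similar
  -> R8 @ bar 7 tick 0 v(0, 2): penult P8 not 3rd/6th
  -> R2 @ bar 8 tick 0 v(0, 1): E3/C4 m6 -> F3/F4 P8 similar
  -> R6 @ bar 8 tick 3 v(0, 2): closes on M3

(0, 0, R5, (0, 2))
(1, 0, R3, (1, 2))
(1, 1, R3, (1, 2))
(1, 2, R3, (1, 2))
(1, 3, R3, (1, 2))
(3, 0, R2, (0, 2))
(3, 0, R3, (1, 2))
(3, 0, R7, (2,))
(3, 1, R3, (1, 2))
(3, 2, R3, (1, 2))
(3, 3, R3, (1, 2))
(4, 0, R1, (0, 2))
(6, 0, R2, (1, 2))
(7, 0, R8, (0, 2))
(8, 0, R2, (0, 1))
(8, 3, R6, (0, 2))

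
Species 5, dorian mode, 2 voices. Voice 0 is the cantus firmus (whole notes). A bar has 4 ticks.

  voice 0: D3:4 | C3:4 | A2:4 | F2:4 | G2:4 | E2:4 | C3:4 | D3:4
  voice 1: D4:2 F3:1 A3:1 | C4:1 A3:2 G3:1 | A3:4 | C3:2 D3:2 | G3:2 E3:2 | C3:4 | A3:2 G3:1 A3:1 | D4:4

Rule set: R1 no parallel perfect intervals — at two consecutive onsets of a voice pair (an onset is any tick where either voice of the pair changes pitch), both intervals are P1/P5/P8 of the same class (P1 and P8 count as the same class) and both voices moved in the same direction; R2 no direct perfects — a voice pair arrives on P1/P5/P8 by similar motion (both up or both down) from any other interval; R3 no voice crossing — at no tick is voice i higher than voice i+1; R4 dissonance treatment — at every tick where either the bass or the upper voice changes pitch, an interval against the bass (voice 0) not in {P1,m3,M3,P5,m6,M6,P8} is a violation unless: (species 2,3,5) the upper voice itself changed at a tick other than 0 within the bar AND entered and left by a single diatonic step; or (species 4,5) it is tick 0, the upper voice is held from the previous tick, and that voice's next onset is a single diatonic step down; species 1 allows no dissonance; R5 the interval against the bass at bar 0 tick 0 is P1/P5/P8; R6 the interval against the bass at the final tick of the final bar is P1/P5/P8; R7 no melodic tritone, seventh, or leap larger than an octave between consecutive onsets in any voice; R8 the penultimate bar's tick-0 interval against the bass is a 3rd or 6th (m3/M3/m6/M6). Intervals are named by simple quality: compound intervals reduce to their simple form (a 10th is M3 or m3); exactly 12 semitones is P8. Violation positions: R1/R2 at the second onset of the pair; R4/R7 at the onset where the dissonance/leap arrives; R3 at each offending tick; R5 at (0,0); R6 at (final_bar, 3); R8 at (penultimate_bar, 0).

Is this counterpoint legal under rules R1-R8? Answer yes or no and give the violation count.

bar 0: v0=D3 v1=D4 (P8)
bar 1: v0=C3 v1=C4 (P8)
bar 2: v0=A2 v1=A3 (P8)
bar 3: v0=F2 v1=C3 (P5)
bar 4: v0=G2 v1=G3 (P8)
bar 5: v0=E2 v1=C3 (m6)
bar 6: v0=C3 v1=A3 (M6)
bar 7: v0=D3 v1=D4 (P8)
  R2 @ bar3.0: A2/A3 P8 -> F2/C3 P5 similar
  R2 @ bar4.0: F2/D3 M6 -> G2/G3 P8 similar
  R2 @ bar7.0: C3/A3 M6 -> D3/D4 P8 similar

No (3 violations)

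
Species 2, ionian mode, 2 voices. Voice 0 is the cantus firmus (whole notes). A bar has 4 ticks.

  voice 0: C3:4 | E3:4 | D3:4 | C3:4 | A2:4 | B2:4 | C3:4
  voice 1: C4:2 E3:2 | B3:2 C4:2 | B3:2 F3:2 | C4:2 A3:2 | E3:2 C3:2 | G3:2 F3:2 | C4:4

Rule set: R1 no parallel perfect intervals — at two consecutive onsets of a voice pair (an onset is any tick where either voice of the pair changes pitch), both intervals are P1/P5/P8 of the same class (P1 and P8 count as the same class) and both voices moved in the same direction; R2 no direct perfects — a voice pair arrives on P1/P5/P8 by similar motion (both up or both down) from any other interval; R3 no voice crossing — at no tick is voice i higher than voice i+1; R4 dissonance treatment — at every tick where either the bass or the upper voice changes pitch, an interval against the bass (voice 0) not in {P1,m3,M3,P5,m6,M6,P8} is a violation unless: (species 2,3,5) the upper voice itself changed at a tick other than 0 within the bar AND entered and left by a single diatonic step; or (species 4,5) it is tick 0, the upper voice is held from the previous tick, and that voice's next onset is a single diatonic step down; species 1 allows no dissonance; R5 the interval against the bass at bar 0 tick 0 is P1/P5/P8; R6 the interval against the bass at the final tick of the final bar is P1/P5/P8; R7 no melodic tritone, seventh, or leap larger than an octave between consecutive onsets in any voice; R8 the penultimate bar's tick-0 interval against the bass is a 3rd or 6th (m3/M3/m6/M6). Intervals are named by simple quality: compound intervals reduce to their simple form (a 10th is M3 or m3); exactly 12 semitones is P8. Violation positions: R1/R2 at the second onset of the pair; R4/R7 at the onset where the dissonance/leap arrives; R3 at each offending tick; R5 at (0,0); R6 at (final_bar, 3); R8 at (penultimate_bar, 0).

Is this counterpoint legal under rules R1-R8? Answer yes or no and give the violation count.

No (5 violations)

bar 0: v0=C3 v1=C4 (P8)
bar 1: v0=E3 v1=B3 (P5)
bar 2: v0=D3 v1=B3 (M6)
bar 3: v0=C3 v1=C4 (P8)
bar 4: v0=A2 v1=E3 (P5)
bar 5: v0=B2 v1=G3 (m6)
bar 6: v0=C3 v1=C4 (P8)
  R2 @ bar1.0: C3/E3 M3 -> E3/B3 P5 similar
  R7 @ bar2.2: B3->F3 leap 6st
  R2 @ bar4.0: C3/A3 M6 -> A2/E3 P5 similar
  R4 @ bar5.2: B2/F3 TT untreated
  R2 @ bar6.0: B2/F3 TT -> C3/C4 P8 similar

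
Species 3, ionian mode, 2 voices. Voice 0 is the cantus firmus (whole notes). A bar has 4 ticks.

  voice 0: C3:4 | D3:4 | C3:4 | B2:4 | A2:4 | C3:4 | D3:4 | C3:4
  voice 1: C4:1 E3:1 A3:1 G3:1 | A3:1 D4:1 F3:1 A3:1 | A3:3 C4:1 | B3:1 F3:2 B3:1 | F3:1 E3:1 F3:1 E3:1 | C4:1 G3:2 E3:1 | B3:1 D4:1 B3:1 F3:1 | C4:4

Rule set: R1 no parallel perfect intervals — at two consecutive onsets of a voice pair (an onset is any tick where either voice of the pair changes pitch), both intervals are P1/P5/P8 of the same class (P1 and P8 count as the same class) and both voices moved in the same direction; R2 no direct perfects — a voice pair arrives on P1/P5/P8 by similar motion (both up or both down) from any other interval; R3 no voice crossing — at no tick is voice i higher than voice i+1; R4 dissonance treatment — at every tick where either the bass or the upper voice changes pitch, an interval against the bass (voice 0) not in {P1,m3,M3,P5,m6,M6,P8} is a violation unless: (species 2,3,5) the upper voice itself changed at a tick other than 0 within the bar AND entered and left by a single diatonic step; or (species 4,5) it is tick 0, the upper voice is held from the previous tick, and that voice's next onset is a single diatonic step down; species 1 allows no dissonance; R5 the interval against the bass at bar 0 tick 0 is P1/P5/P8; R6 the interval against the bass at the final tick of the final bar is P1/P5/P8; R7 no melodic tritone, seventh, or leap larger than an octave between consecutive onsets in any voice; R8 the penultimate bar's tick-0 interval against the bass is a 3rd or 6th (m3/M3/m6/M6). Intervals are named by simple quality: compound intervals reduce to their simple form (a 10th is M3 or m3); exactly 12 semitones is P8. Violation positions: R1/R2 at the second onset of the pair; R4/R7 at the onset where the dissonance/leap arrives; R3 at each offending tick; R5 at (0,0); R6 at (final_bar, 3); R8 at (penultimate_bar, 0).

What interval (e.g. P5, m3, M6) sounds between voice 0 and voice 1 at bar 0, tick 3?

voice 0=C3 voice 1=G3 -> P5

P5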